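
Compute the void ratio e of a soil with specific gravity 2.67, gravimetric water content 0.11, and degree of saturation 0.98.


Result: 0.2997

Derivation:
Using the relation e = Gs * w / S
e = 2.67 * 0.11 / 0.98
e = 0.2997


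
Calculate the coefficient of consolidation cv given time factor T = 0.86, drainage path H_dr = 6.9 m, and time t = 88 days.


Using cv = T * H_dr^2 / t
H_dr^2 = 6.9^2 = 47.61
cv = 0.86 * 47.61 / 88
cv = 0.46528 m^2/day


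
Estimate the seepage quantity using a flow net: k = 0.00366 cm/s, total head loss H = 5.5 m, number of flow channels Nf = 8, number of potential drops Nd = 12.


Convert k to m/s for unit consistency with H:
k = 0.00366 cm/s = 0.00366 / 100 m/s = 3.66e-05 m/s
Using q = k * H * Nf / Nd
Nf / Nd = 8 / 12 = 0.6667
q = 3.66e-05 * 5.5 * 0.6667
q = 0.0001342 m^3/s per m


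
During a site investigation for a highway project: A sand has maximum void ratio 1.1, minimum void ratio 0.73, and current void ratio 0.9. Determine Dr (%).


Using Dr = (e_max - e) / (e_max - e_min) * 100
e_max - e = 1.1 - 0.9 = 0.2
e_max - e_min = 1.1 - 0.73 = 0.37
Dr = 0.2 / 0.37 * 100
Dr = 54.05 %


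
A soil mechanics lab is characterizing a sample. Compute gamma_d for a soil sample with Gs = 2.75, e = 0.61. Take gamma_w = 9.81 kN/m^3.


Using gamma_d = Gs * gamma_w / (1 + e)
gamma_d = 2.75 * 9.81 / (1 + 0.61)
gamma_d = 2.75 * 9.81 / 1.61
gamma_d = 16.756 kN/m^3


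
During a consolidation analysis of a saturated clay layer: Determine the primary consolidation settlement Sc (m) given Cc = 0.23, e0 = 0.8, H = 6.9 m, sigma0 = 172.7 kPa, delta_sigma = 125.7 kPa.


Result: 0.2094 m

Derivation:
Using Sc = Cc * H / (1 + e0) * log10((sigma0 + delta_sigma) / sigma0)
Stress ratio = (172.7 + 125.7) / 172.7 = 1.72785
log10(1.72785) = 0.237506
Cc * H / (1 + e0) = 0.23 * 6.9 / (1 + 0.8) = 0.881667
Sc = 0.881667 * 0.237506
Sc = 0.2094 m


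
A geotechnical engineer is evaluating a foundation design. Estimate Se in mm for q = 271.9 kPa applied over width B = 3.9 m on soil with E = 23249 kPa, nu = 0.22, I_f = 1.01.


Result: 43.837 mm

Derivation:
Using Se = q * B * (1 - nu^2) * I_f / E
1 - nu^2 = 1 - 0.22^2 = 0.9516
Se = 271.9 * 3.9 * 0.9516 * 1.01 / 23249
Se = 0.043837 m
Convert to mm: Se = 0.043837 * 1000 = 43.837 mm


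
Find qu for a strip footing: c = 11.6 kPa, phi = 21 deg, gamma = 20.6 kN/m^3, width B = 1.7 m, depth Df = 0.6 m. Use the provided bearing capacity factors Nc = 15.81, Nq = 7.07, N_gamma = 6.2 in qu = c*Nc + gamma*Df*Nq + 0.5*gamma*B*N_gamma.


Result: 379.34 kPa

Derivation:
Compute qu = c*Nc + gamma*Df*Nq + 0.5*gamma*B*N_gamma
Term 1: 11.6 * 15.81 = 183.396
Term 2: 20.6 * 0.6 * 7.07 = 87.3852
Term 3: 0.5 * 20.6 * 1.7 * 6.2 = 108.562
qu = 183.396 + 87.3852 + 108.562
qu = 379.34 kPa


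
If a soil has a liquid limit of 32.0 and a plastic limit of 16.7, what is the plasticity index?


Using PI = LL - PL
PI = 32.0 - 16.7
PI = 15.3


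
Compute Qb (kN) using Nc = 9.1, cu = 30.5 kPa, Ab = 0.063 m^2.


Using Qb = Nc * cu * Ab
Qb = 9.1 * 30.5 * 0.063
Qb = 17.49 kN


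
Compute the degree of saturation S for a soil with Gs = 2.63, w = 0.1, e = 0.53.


Using S = Gs * w / e
S = 2.63 * 0.1 / 0.53
S = 0.4962


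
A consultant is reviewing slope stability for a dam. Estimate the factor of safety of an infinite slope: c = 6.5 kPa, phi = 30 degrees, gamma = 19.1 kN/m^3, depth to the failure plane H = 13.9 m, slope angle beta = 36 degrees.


Result: 0.846

Derivation:
Using Fs = c / (gamma*H*sin(beta)*cos(beta)) + tan(phi)/tan(beta)
Cohesion contribution = 6.5 / (19.1*13.9*sin(36)*cos(36))
Cohesion contribution = 0.051486
Friction contribution = tan(30)/tan(36) = 0.794654
Fs = 0.051486 + 0.794654
Fs = 0.846


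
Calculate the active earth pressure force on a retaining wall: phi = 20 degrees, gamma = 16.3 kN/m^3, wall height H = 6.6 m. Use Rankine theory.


Result: 174.06 kN/m

Derivation:
Compute active earth pressure coefficient:
Ka = tan^2(45 - phi/2) = tan^2(35.0) = 0.490291
Compute active force:
Pa = 0.5 * Ka * gamma * H^2
Pa = 0.5 * 0.490291 * 16.3 * 6.6^2
Pa = 174.06 kN/m


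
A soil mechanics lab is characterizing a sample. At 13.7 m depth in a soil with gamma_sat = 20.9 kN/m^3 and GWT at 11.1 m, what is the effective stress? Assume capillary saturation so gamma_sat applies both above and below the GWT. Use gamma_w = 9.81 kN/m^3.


Total stress = gamma_sat * depth
sigma = 20.9 * 13.7 = 286.33 kPa
Pore water pressure u = gamma_w * (depth - d_wt)
u = 9.81 * (13.7 - 11.1) = 25.506 kPa
Effective stress = sigma - u
sigma' = 286.33 - 25.506 = 260.82 kPa


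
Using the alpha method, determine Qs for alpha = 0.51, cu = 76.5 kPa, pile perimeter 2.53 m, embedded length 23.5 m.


Using Qs = alpha * cu * perimeter * L
Qs = 0.51 * 76.5 * 2.53 * 23.5
Qs = 2319.64 kN


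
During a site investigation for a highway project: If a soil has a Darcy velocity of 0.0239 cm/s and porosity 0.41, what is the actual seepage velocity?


Using v_s = v_d / n
v_s = 0.0239 / 0.41
v_s = 0.05829 cm/s


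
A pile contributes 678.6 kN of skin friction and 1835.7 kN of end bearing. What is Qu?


Using Qu = Qf + Qb
Qu = 678.6 + 1835.7
Qu = 2514.3 kN


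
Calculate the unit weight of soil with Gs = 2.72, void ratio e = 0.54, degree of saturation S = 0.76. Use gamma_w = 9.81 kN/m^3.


Using gamma = gamma_w * (Gs + S*e) / (1 + e)
Numerator: Gs + S*e = 2.72 + 0.76*0.54 = 3.1304
Denominator: 1 + e = 1 + 0.54 = 1.54
gamma = 9.81 * 3.1304 / 1.54
gamma = 19.941 kN/m^3


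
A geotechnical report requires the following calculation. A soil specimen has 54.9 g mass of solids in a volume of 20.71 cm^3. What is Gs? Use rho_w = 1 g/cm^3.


Using Gs = m_s / (V_s * rho_w)
Since rho_w = 1 g/cm^3:
Gs = 54.9 / 20.71
Gs = 2.651


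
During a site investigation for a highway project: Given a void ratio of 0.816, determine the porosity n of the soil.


Result: 0.4493

Derivation:
Using the relation n = e / (1 + e)
n = 0.816 / (1 + 0.816)
n = 0.816 / 1.816
n = 0.4493


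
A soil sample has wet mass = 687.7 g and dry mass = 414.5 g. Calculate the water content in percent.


Result: 65.91 %

Derivation:
Using w = (m_wet - m_dry) / m_dry * 100
m_wet - m_dry = 687.7 - 414.5 = 273.2 g
w = 273.2 / 414.5 * 100
w = 65.91 %


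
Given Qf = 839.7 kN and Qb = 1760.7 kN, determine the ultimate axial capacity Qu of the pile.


Using Qu = Qf + Qb
Qu = 839.7 + 1760.7
Qu = 2600.4 kN


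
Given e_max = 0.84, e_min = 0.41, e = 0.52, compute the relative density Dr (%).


Using Dr = (e_max - e) / (e_max - e_min) * 100
e_max - e = 0.84 - 0.52 = 0.32
e_max - e_min = 0.84 - 0.41 = 0.43
Dr = 0.32 / 0.43 * 100
Dr = 74.42 %


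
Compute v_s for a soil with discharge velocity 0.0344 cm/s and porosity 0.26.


Using v_s = v_d / n
v_s = 0.0344 / 0.26
v_s = 0.13231 cm/s


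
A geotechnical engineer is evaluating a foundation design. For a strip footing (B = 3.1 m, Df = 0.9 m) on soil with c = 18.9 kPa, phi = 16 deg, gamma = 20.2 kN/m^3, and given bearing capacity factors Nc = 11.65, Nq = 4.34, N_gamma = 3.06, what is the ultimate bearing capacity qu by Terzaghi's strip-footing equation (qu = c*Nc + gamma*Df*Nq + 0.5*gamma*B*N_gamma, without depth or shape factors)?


Compute qu = c*Nc + gamma*Df*Nq + 0.5*gamma*B*N_gamma
Term 1: 18.9 * 11.65 = 220.185
Term 2: 20.2 * 0.9 * 4.34 = 78.9012
Term 3: 0.5 * 20.2 * 3.1 * 3.06 = 95.8086
qu = 220.185 + 78.9012 + 95.8086
qu = 394.89 kPa


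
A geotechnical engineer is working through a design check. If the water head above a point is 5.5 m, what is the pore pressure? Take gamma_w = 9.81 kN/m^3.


Using u = gamma_w * h_w
u = 9.81 * 5.5
u = 53.96 kPa


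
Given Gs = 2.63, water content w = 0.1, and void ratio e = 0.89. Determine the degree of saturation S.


Using S = Gs * w / e
S = 2.63 * 0.1 / 0.89
S = 0.2955


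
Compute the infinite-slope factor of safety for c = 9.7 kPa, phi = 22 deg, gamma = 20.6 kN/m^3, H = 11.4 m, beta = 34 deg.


Result: 0.688

Derivation:
Using Fs = c / (gamma*H*sin(beta)*cos(beta)) + tan(phi)/tan(beta)
Cohesion contribution = 9.7 / (20.6*11.4*sin(34)*cos(34))
Cohesion contribution = 0.0890971
Friction contribution = tan(22)/tan(34) = 0.598994
Fs = 0.0890971 + 0.598994
Fs = 0.688


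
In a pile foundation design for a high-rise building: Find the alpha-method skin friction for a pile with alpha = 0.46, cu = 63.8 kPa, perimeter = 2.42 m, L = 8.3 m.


Result: 589.48 kN

Derivation:
Using Qs = alpha * cu * perimeter * L
Qs = 0.46 * 63.8 * 2.42 * 8.3
Qs = 589.48 kN


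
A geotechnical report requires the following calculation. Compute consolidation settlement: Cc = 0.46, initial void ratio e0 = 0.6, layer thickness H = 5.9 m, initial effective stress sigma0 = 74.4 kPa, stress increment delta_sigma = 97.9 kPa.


Using Sc = Cc * H / (1 + e0) * log10((sigma0 + delta_sigma) / sigma0)
Stress ratio = (74.4 + 97.9) / 74.4 = 2.31586
log10(2.31586) = 0.364712
Cc * H / (1 + e0) = 0.46 * 5.9 / (1 + 0.6) = 1.69625
Sc = 1.69625 * 0.364712
Sc = 0.6186 m


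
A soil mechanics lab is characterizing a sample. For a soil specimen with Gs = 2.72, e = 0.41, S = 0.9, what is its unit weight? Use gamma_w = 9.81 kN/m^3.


Using gamma = gamma_w * (Gs + S*e) / (1 + e)
Numerator: Gs + S*e = 2.72 + 0.9*0.41 = 3.089
Denominator: 1 + e = 1 + 0.41 = 1.41
gamma = 9.81 * 3.089 / 1.41
gamma = 21.492 kN/m^3


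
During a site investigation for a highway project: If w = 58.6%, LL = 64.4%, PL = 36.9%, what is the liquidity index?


Result: 0.789

Derivation:
First compute the plasticity index:
PI = LL - PL = 64.4 - 36.9 = 27.5
Then compute the liquidity index:
LI = (w - PL) / PI
LI = (58.6 - 36.9) / 27.5
LI = 0.789


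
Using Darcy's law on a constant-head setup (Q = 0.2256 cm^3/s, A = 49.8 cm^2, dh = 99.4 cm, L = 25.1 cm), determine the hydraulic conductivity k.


Compute hydraulic gradient:
i = dh / L = 99.4 / 25.1 = 3.96016
Then apply Darcy's law:
k = Q / (A * i)
k = 0.2256 / (49.8 * 3.96016)
k = 0.2256 / 197.216
k = 0.001144 cm/s


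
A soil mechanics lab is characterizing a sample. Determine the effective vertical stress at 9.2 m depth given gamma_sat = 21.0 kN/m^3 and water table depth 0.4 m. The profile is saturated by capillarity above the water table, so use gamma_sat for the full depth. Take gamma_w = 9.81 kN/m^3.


Total stress = gamma_sat * depth
sigma = 21.0 * 9.2 = 193.2 kPa
Pore water pressure u = gamma_w * (depth - d_wt)
u = 9.81 * (9.2 - 0.4) = 86.328 kPa
Effective stress = sigma - u
sigma' = 193.2 - 86.328 = 106.87 kPa


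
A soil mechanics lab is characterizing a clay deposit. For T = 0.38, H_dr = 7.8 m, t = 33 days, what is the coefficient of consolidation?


Using cv = T * H_dr^2 / t
H_dr^2 = 7.8^2 = 60.84
cv = 0.38 * 60.84 / 33
cv = 0.70058 m^2/day


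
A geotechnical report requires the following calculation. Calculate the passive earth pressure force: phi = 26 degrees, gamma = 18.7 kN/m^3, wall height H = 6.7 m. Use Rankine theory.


Result: 1074.94 kN/m

Derivation:
Compute passive earth pressure coefficient:
Kp = tan^2(45 + phi/2) = tan^2(58.0) = 2.561071
Compute passive force:
Pp = 0.5 * Kp * gamma * H^2
Pp = 0.5 * 2.561071 * 18.7 * 6.7^2
Pp = 1074.94 kN/m


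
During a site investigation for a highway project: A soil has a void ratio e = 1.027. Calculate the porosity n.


Result: 0.5067

Derivation:
Using the relation n = e / (1 + e)
n = 1.027 / (1 + 1.027)
n = 1.027 / 2.027
n = 0.5067


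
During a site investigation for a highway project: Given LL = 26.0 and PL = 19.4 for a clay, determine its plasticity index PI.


Using PI = LL - PL
PI = 26.0 - 19.4
PI = 6.6


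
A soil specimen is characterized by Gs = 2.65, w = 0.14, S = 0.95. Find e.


Using the relation e = Gs * w / S
e = 2.65 * 0.14 / 0.95
e = 0.3905


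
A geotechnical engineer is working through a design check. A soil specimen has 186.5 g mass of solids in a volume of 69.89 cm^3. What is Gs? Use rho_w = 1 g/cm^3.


Result: 2.668

Derivation:
Using Gs = m_s / (V_s * rho_w)
Since rho_w = 1 g/cm^3:
Gs = 186.5 / 69.89
Gs = 2.668


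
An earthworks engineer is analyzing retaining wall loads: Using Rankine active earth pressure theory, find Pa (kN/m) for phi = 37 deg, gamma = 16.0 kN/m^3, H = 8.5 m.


Compute active earth pressure coefficient:
Ka = tan^2(45 - phi/2) = tan^2(26.5) = 0.248584
Compute active force:
Pa = 0.5 * Ka * gamma * H^2
Pa = 0.5 * 0.248584 * 16.0 * 8.5^2
Pa = 143.68 kN/m


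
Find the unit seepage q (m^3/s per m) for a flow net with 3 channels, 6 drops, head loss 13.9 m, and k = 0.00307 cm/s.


Result: 0.0002134 m^3/s per m

Derivation:
Convert k to m/s for unit consistency with H:
k = 0.00307 cm/s = 0.00307 / 100 m/s = 3.07e-05 m/s
Using q = k * H * Nf / Nd
Nf / Nd = 3 / 6 = 0.5
q = 3.07e-05 * 13.9 * 0.5
q = 0.0002134 m^3/s per m


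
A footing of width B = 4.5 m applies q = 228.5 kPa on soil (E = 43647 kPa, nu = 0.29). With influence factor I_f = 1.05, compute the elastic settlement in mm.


Using Se = q * B * (1 - nu^2) * I_f / E
1 - nu^2 = 1 - 0.29^2 = 0.9159
Se = 228.5 * 4.5 * 0.9159 * 1.05 / 43647
Se = 0.022656 m
Convert to mm: Se = 0.022656 * 1000 = 22.656 mm


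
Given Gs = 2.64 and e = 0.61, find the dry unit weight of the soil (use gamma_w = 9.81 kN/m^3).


Using gamma_d = Gs * gamma_w / (1 + e)
gamma_d = 2.64 * 9.81 / (1 + 0.61)
gamma_d = 2.64 * 9.81 / 1.61
gamma_d = 16.086 kN/m^3


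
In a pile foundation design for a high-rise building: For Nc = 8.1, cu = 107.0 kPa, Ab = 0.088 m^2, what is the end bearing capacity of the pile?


Using Qb = Nc * cu * Ab
Qb = 8.1 * 107.0 * 0.088
Qb = 76.27 kN


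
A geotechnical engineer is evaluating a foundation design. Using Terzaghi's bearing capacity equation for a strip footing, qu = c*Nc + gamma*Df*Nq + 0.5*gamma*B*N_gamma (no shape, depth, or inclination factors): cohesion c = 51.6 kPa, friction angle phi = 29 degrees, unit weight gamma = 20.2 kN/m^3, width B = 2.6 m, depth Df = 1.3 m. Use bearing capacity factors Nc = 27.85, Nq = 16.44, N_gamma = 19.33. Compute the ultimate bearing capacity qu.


Compute qu = c*Nc + gamma*Df*Nq + 0.5*gamma*B*N_gamma
Term 1: 51.6 * 27.85 = 1437.06
Term 2: 20.2 * 1.3 * 16.44 = 431.7144
Term 3: 0.5 * 20.2 * 2.6 * 19.33 = 507.6058
qu = 1437.06 + 431.7144 + 507.6058
qu = 2376.38 kPa


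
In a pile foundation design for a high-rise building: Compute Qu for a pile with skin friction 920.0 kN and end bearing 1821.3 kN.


Using Qu = Qf + Qb
Qu = 920.0 + 1821.3
Qu = 2741.3 kN


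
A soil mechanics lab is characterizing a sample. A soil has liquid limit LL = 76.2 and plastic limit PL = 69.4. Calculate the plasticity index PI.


Result: 6.8

Derivation:
Using PI = LL - PL
PI = 76.2 - 69.4
PI = 6.8


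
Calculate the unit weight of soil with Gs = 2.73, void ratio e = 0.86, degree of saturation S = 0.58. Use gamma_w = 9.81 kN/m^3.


Result: 17.029 kN/m^3

Derivation:
Using gamma = gamma_w * (Gs + S*e) / (1 + e)
Numerator: Gs + S*e = 2.73 + 0.58*0.86 = 3.2288
Denominator: 1 + e = 1 + 0.86 = 1.86
gamma = 9.81 * 3.2288 / 1.86
gamma = 17.029 kN/m^3


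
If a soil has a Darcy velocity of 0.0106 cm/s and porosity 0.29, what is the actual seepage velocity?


Using v_s = v_d / n
v_s = 0.0106 / 0.29
v_s = 0.03655 cm/s


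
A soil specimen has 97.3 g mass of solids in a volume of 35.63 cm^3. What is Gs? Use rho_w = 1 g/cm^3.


Using Gs = m_s / (V_s * rho_w)
Since rho_w = 1 g/cm^3:
Gs = 97.3 / 35.63
Gs = 2.731


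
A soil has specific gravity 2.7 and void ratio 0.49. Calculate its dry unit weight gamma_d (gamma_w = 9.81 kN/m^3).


Result: 17.777 kN/m^3

Derivation:
Using gamma_d = Gs * gamma_w / (1 + e)
gamma_d = 2.7 * 9.81 / (1 + 0.49)
gamma_d = 2.7 * 9.81 / 1.49
gamma_d = 17.777 kN/m^3


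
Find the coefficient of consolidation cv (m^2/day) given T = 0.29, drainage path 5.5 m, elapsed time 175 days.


Using cv = T * H_dr^2 / t
H_dr^2 = 5.5^2 = 30.25
cv = 0.29 * 30.25 / 175
cv = 0.05013 m^2/day


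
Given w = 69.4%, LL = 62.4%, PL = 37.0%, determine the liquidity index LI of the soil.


First compute the plasticity index:
PI = LL - PL = 62.4 - 37.0 = 25.4
Then compute the liquidity index:
LI = (w - PL) / PI
LI = (69.4 - 37.0) / 25.4
LI = 1.276


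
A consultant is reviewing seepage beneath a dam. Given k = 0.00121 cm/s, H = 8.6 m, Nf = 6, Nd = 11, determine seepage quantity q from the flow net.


Convert k to m/s for unit consistency with H:
k = 0.00121 cm/s = 0.00121 / 100 m/s = 1.21e-05 m/s
Using q = k * H * Nf / Nd
Nf / Nd = 6 / 11 = 0.5455
q = 1.21e-05 * 8.6 * 0.5455
q = 5.676e-05 m^3/s per m


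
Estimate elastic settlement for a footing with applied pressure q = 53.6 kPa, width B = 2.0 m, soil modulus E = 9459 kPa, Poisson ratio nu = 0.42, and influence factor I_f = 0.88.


Result: 8.214 mm

Derivation:
Using Se = q * B * (1 - nu^2) * I_f / E
1 - nu^2 = 1 - 0.42^2 = 0.8236
Se = 53.6 * 2.0 * 0.8236 * 0.88 / 9459
Se = 0.008214 m
Convert to mm: Se = 0.008214 * 1000 = 8.214 mm


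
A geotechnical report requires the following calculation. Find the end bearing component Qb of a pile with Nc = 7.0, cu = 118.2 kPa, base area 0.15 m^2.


Using Qb = Nc * cu * Ab
Qb = 7.0 * 118.2 * 0.15
Qb = 124.11 kN


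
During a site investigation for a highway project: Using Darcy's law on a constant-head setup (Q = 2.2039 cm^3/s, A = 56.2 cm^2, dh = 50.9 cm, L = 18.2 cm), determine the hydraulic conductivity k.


Result: 0.014022 cm/s

Derivation:
Compute hydraulic gradient:
i = dh / L = 50.9 / 18.2 = 2.7967
Then apply Darcy's law:
k = Q / (A * i)
k = 2.2039 / (56.2 * 2.7967)
k = 2.2039 / 157.175
k = 0.014022 cm/s


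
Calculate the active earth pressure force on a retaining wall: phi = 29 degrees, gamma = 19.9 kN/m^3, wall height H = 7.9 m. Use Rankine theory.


Result: 215.46 kN/m

Derivation:
Compute active earth pressure coefficient:
Ka = tan^2(45 - phi/2) = tan^2(30.5) = 0.346974
Compute active force:
Pa = 0.5 * Ka * gamma * H^2
Pa = 0.5 * 0.346974 * 19.9 * 7.9^2
Pa = 215.46 kN/m


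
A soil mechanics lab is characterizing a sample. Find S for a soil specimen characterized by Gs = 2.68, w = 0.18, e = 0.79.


Using S = Gs * w / e
S = 2.68 * 0.18 / 0.79
S = 0.6106


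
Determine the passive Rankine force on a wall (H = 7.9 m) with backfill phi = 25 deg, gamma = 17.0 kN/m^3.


Compute passive earth pressure coefficient:
Kp = tan^2(45 + phi/2) = tan^2(57.5) = 2.463913
Compute passive force:
Pp = 0.5 * Kp * gamma * H^2
Pp = 0.5 * 2.463913 * 17.0 * 7.9^2
Pp = 1307.07 kN/m


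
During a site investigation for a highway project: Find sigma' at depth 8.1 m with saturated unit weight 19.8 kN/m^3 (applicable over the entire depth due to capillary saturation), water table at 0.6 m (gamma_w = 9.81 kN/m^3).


Total stress = gamma_sat * depth
sigma = 19.8 * 8.1 = 160.38 kPa
Pore water pressure u = gamma_w * (depth - d_wt)
u = 9.81 * (8.1 - 0.6) = 73.575 kPa
Effective stress = sigma - u
sigma' = 160.38 - 73.575 = 86.81 kPa


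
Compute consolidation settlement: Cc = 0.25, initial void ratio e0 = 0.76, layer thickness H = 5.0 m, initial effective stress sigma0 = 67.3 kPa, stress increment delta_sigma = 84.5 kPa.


Using Sc = Cc * H / (1 + e0) * log10((sigma0 + delta_sigma) / sigma0)
Stress ratio = (67.3 + 84.5) / 67.3 = 2.25557
log10(2.25557) = 0.353257
Cc * H / (1 + e0) = 0.25 * 5.0 / (1 + 0.76) = 0.710227
Sc = 0.710227 * 0.353257
Sc = 0.2509 m


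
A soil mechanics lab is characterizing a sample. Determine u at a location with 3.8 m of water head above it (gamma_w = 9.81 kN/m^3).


Using u = gamma_w * h_w
u = 9.81 * 3.8
u = 37.28 kPa


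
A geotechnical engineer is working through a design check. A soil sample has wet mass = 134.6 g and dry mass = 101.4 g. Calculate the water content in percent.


Result: 32.74 %

Derivation:
Using w = (m_wet - m_dry) / m_dry * 100
m_wet - m_dry = 134.6 - 101.4 = 33.2 g
w = 33.2 / 101.4 * 100
w = 32.74 %


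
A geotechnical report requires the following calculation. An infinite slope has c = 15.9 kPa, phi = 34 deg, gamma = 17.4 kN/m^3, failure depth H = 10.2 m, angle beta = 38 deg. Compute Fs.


Result: 1.048

Derivation:
Using Fs = c / (gamma*H*sin(beta)*cos(beta)) + tan(phi)/tan(beta)
Cohesion contribution = 15.9 / (17.4*10.2*sin(38)*cos(38))
Cohesion contribution = 0.18466
Friction contribution = tan(34)/tan(38) = 0.863332
Fs = 0.18466 + 0.863332
Fs = 1.048


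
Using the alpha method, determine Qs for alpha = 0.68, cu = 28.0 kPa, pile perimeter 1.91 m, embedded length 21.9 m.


Result: 796.42 kN

Derivation:
Using Qs = alpha * cu * perimeter * L
Qs = 0.68 * 28.0 * 1.91 * 21.9
Qs = 796.42 kN


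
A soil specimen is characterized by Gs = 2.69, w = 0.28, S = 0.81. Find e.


Using the relation e = Gs * w / S
e = 2.69 * 0.28 / 0.81
e = 0.9299


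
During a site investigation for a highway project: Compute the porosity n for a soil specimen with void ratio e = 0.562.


Using the relation n = e / (1 + e)
n = 0.562 / (1 + 0.562)
n = 0.562 / 1.562
n = 0.3598


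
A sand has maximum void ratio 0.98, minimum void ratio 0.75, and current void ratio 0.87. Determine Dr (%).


Result: 47.83 %

Derivation:
Using Dr = (e_max - e) / (e_max - e_min) * 100
e_max - e = 0.98 - 0.87 = 0.11
e_max - e_min = 0.98 - 0.75 = 0.23
Dr = 0.11 / 0.23 * 100
Dr = 47.83 %


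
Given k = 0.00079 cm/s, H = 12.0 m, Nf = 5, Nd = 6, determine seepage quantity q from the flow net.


Convert k to m/s for unit consistency with H:
k = 0.00079 cm/s = 0.00079 / 100 m/s = 7.9e-06 m/s
Using q = k * H * Nf / Nd
Nf / Nd = 5 / 6 = 0.8333
q = 7.9e-06 * 12.0 * 0.8333
q = 7.9e-05 m^3/s per m


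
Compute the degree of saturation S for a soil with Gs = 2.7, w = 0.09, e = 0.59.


Using S = Gs * w / e
S = 2.7 * 0.09 / 0.59
S = 0.4119


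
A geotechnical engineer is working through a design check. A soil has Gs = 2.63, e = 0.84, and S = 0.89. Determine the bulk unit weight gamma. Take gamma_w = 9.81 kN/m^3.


Result: 18.008 kN/m^3

Derivation:
Using gamma = gamma_w * (Gs + S*e) / (1 + e)
Numerator: Gs + S*e = 2.63 + 0.89*0.84 = 3.3776
Denominator: 1 + e = 1 + 0.84 = 1.84
gamma = 9.81 * 3.3776 / 1.84
gamma = 18.008 kN/m^3


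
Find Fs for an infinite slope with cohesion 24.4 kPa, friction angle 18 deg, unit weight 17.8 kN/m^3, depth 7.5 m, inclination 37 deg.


Using Fs = c / (gamma*H*sin(beta)*cos(beta)) + tan(phi)/tan(beta)
Cohesion contribution = 24.4 / (17.8*7.5*sin(37)*cos(37))
Cohesion contribution = 0.380274
Friction contribution = tan(18)/tan(37) = 0.431183
Fs = 0.380274 + 0.431183
Fs = 0.811


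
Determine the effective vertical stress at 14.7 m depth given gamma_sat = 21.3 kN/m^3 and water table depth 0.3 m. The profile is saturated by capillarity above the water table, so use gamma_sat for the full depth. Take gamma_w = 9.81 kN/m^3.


Result: 171.85 kPa

Derivation:
Total stress = gamma_sat * depth
sigma = 21.3 * 14.7 = 313.11 kPa
Pore water pressure u = gamma_w * (depth - d_wt)
u = 9.81 * (14.7 - 0.3) = 141.264 kPa
Effective stress = sigma - u
sigma' = 313.11 - 141.264 = 171.85 kPa


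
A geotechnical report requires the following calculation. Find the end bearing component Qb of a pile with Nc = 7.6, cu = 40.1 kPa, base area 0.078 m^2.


Using Qb = Nc * cu * Ab
Qb = 7.6 * 40.1 * 0.078
Qb = 23.77 kN


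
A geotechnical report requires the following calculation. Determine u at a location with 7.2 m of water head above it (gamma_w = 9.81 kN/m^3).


Using u = gamma_w * h_w
u = 9.81 * 7.2
u = 70.63 kPa


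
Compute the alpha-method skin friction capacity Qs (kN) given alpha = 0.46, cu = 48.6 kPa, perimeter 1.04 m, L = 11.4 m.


Using Qs = alpha * cu * perimeter * L
Qs = 0.46 * 48.6 * 1.04 * 11.4
Qs = 265.05 kN


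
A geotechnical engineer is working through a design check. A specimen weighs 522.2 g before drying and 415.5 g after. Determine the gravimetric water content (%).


Result: 25.68 %

Derivation:
Using w = (m_wet - m_dry) / m_dry * 100
m_wet - m_dry = 522.2 - 415.5 = 106.7 g
w = 106.7 / 415.5 * 100
w = 25.68 %


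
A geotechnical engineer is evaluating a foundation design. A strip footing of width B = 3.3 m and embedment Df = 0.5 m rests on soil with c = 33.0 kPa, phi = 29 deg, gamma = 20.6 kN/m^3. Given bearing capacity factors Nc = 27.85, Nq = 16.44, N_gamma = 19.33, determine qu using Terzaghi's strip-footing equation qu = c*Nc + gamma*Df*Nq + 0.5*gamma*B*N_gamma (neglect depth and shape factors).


Compute qu = c*Nc + gamma*Df*Nq + 0.5*gamma*B*N_gamma
Term 1: 33.0 * 27.85 = 919.05
Term 2: 20.6 * 0.5 * 16.44 = 169.332
Term 3: 0.5 * 20.6 * 3.3 * 19.33 = 657.0267
qu = 919.05 + 169.332 + 657.0267
qu = 1745.41 kPa


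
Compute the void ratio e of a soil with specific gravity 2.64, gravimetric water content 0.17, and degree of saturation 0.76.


Using the relation e = Gs * w / S
e = 2.64 * 0.17 / 0.76
e = 0.5905


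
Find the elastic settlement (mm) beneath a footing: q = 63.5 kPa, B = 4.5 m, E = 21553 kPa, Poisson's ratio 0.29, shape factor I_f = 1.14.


Using Se = q * B * (1 - nu^2) * I_f / E
1 - nu^2 = 1 - 0.29^2 = 0.9159
Se = 63.5 * 4.5 * 0.9159 * 1.14 / 21553
Se = 0.013843 m
Convert to mm: Se = 0.013843 * 1000 = 13.843 mm


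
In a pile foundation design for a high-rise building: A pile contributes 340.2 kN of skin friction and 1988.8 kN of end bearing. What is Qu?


Result: 2329.0 kN

Derivation:
Using Qu = Qf + Qb
Qu = 340.2 + 1988.8
Qu = 2329.0 kN


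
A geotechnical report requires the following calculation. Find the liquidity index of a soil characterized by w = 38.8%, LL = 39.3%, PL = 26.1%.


Result: 0.962

Derivation:
First compute the plasticity index:
PI = LL - PL = 39.3 - 26.1 = 13.2
Then compute the liquidity index:
LI = (w - PL) / PI
LI = (38.8 - 26.1) / 13.2
LI = 0.962


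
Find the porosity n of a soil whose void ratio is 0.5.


Using the relation n = e / (1 + e)
n = 0.5 / (1 + 0.5)
n = 0.5 / 1.5
n = 0.3333


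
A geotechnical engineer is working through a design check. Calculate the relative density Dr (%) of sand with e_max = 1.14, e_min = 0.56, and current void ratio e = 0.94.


Result: 34.48 %

Derivation:
Using Dr = (e_max - e) / (e_max - e_min) * 100
e_max - e = 1.14 - 0.94 = 0.2
e_max - e_min = 1.14 - 0.56 = 0.58
Dr = 0.2 / 0.58 * 100
Dr = 34.48 %


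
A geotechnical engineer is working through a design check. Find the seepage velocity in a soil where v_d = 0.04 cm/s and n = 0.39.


Using v_s = v_d / n
v_s = 0.04 / 0.39
v_s = 0.10256 cm/s


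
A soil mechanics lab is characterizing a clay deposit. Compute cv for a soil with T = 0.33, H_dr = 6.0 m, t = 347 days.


Using cv = T * H_dr^2 / t
H_dr^2 = 6.0^2 = 36.0
cv = 0.33 * 36.0 / 347
cv = 0.03424 m^2/day


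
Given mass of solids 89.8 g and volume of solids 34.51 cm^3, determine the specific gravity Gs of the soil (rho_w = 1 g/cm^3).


Result: 2.602

Derivation:
Using Gs = m_s / (V_s * rho_w)
Since rho_w = 1 g/cm^3:
Gs = 89.8 / 34.51
Gs = 2.602


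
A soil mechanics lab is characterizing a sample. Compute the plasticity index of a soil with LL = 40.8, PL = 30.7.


Using PI = LL - PL
PI = 40.8 - 30.7
PI = 10.1


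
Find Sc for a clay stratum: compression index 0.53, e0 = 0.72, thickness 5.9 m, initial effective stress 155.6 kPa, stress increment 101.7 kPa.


Using Sc = Cc * H / (1 + e0) * log10((sigma0 + delta_sigma) / sigma0)
Stress ratio = (155.6 + 101.7) / 155.6 = 1.6536
log10(1.6536) = 0.21843
Cc * H / (1 + e0) = 0.53 * 5.9 / (1 + 0.72) = 1.81802
Sc = 1.81802 * 0.21843
Sc = 0.3971 m


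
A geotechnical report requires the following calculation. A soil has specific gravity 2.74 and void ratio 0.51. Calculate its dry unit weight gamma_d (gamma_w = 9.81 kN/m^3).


Using gamma_d = Gs * gamma_w / (1 + e)
gamma_d = 2.74 * 9.81 / (1 + 0.51)
gamma_d = 2.74 * 9.81 / 1.51
gamma_d = 17.801 kN/m^3


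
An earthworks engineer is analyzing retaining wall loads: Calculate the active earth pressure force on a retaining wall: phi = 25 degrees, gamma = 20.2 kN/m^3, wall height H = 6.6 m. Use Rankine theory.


Compute active earth pressure coefficient:
Ka = tan^2(45 - phi/2) = tan^2(32.5) = 0.405859
Compute active force:
Pa = 0.5 * Ka * gamma * H^2
Pa = 0.5 * 0.405859 * 20.2 * 6.6^2
Pa = 178.56 kN/m


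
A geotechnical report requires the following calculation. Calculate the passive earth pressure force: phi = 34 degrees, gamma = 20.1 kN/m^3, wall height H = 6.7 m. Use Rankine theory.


Compute passive earth pressure coefficient:
Kp = tan^2(45 + phi/2) = tan^2(62.0) = 3.537132
Compute passive force:
Pp = 0.5 * Kp * gamma * H^2
Pp = 0.5 * 3.537132 * 20.1 * 6.7^2
Pp = 1595.76 kN/m


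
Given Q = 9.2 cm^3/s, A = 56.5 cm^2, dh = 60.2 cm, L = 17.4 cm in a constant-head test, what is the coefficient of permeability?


Compute hydraulic gradient:
i = dh / L = 60.2 / 17.4 = 3.45977
Then apply Darcy's law:
k = Q / (A * i)
k = 9.2 / (56.5 * 3.45977)
k = 9.2 / 195.477
k = 0.047064 cm/s


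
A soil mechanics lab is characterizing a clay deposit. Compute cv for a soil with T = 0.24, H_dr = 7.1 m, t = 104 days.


Using cv = T * H_dr^2 / t
H_dr^2 = 7.1^2 = 50.41
cv = 0.24 * 50.41 / 104
cv = 0.11633 m^2/day


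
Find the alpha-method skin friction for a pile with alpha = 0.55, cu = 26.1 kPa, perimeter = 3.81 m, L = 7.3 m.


Result: 399.26 kN

Derivation:
Using Qs = alpha * cu * perimeter * L
Qs = 0.55 * 26.1 * 3.81 * 7.3
Qs = 399.26 kN


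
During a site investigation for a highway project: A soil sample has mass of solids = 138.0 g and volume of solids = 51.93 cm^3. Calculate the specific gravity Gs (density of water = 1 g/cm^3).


Result: 2.657

Derivation:
Using Gs = m_s / (V_s * rho_w)
Since rho_w = 1 g/cm^3:
Gs = 138.0 / 51.93
Gs = 2.657


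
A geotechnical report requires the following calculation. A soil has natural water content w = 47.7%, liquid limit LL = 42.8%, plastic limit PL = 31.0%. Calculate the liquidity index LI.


First compute the plasticity index:
PI = LL - PL = 42.8 - 31.0 = 11.8
Then compute the liquidity index:
LI = (w - PL) / PI
LI = (47.7 - 31.0) / 11.8
LI = 1.415


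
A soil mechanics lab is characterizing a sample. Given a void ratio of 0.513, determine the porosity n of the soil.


Result: 0.3391

Derivation:
Using the relation n = e / (1 + e)
n = 0.513 / (1 + 0.513)
n = 0.513 / 1.513
n = 0.3391


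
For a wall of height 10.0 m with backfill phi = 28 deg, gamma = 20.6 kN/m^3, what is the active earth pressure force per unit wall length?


Compute active earth pressure coefficient:
Ka = tan^2(45 - phi/2) = tan^2(31.0) = 0.361033
Compute active force:
Pa = 0.5 * Ka * gamma * H^2
Pa = 0.5 * 0.361033 * 20.6 * 10.0^2
Pa = 371.86 kN/m


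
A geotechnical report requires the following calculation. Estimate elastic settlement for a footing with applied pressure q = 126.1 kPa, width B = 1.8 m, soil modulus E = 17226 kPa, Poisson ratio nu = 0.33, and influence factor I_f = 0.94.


Using Se = q * B * (1 - nu^2) * I_f / E
1 - nu^2 = 1 - 0.33^2 = 0.8911
Se = 126.1 * 1.8 * 0.8911 * 0.94 / 17226
Se = 0.011037 m
Convert to mm: Se = 0.011037 * 1000 = 11.037 mm


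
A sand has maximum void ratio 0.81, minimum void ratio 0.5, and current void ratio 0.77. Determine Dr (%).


Using Dr = (e_max - e) / (e_max - e_min) * 100
e_max - e = 0.81 - 0.77 = 0.04
e_max - e_min = 0.81 - 0.5 = 0.31
Dr = 0.04 / 0.31 * 100
Dr = 12.9 %


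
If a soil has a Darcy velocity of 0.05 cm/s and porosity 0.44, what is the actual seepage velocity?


Using v_s = v_d / n
v_s = 0.05 / 0.44
v_s = 0.11364 cm/s


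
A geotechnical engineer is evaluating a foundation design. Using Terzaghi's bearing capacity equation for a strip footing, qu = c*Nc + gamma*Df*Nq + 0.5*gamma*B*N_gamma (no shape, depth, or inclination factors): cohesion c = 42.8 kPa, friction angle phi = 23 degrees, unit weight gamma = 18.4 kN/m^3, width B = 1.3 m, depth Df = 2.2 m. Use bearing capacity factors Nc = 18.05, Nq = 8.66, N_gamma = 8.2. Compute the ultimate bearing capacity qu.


Compute qu = c*Nc + gamma*Df*Nq + 0.5*gamma*B*N_gamma
Term 1: 42.8 * 18.05 = 772.54
Term 2: 18.4 * 2.2 * 8.66 = 350.5568
Term 3: 0.5 * 18.4 * 1.3 * 8.2 = 98.072
qu = 772.54 + 350.5568 + 98.072
qu = 1221.17 kPa


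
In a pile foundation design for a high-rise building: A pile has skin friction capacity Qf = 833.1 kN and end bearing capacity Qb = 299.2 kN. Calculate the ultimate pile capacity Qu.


Using Qu = Qf + Qb
Qu = 833.1 + 299.2
Qu = 1132.3 kN


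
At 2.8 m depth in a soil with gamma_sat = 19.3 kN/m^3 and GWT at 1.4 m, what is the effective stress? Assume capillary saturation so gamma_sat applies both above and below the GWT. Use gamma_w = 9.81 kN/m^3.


Total stress = gamma_sat * depth
sigma = 19.3 * 2.8 = 54.04 kPa
Pore water pressure u = gamma_w * (depth - d_wt)
u = 9.81 * (2.8 - 1.4) = 13.734 kPa
Effective stress = sigma - u
sigma' = 54.04 - 13.734 = 40.31 kPa


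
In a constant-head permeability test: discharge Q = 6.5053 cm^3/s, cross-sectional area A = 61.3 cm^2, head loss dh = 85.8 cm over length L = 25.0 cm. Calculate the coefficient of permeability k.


Result: 0.030921 cm/s

Derivation:
Compute hydraulic gradient:
i = dh / L = 85.8 / 25.0 = 3.432
Then apply Darcy's law:
k = Q / (A * i)
k = 6.5053 / (61.3 * 3.432)
k = 6.5053 / 210.382
k = 0.030921 cm/s


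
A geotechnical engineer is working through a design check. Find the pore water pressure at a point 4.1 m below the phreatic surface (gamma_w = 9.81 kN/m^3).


Result: 40.22 kPa

Derivation:
Using u = gamma_w * h_w
u = 9.81 * 4.1
u = 40.22 kPa


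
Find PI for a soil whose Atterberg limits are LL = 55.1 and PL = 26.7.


Using PI = LL - PL
PI = 55.1 - 26.7
PI = 28.4


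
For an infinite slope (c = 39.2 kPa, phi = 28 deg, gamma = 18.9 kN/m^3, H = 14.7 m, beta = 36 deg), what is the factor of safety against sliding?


Using Fs = c / (gamma*H*sin(beta)*cos(beta)) + tan(phi)/tan(beta)
Cohesion contribution = 39.2 / (18.9*14.7*sin(36)*cos(36))
Cohesion contribution = 0.296709
Friction contribution = tan(28)/tan(36) = 0.731835
Fs = 0.296709 + 0.731835
Fs = 1.029


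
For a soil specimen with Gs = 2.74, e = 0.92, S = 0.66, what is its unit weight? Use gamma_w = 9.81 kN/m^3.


Result: 17.102 kN/m^3

Derivation:
Using gamma = gamma_w * (Gs + S*e) / (1 + e)
Numerator: Gs + S*e = 2.74 + 0.66*0.92 = 3.3472
Denominator: 1 + e = 1 + 0.92 = 1.92
gamma = 9.81 * 3.3472 / 1.92
gamma = 17.102 kN/m^3


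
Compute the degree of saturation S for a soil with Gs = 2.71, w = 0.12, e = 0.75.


Result: 0.4336

Derivation:
Using S = Gs * w / e
S = 2.71 * 0.12 / 0.75
S = 0.4336


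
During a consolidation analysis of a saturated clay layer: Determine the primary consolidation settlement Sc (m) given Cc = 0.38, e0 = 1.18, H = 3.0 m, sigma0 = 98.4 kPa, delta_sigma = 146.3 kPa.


Using Sc = Cc * H / (1 + e0) * log10((sigma0 + delta_sigma) / sigma0)
Stress ratio = (98.4 + 146.3) / 98.4 = 2.48679
log10(2.48679) = 0.395639
Cc * H / (1 + e0) = 0.38 * 3.0 / (1 + 1.18) = 0.522936
Sc = 0.522936 * 0.395639
Sc = 0.2069 m


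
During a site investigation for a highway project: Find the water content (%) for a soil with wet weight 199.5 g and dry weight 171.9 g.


Result: 16.06 %

Derivation:
Using w = (m_wet - m_dry) / m_dry * 100
m_wet - m_dry = 199.5 - 171.9 = 27.6 g
w = 27.6 / 171.9 * 100
w = 16.06 %


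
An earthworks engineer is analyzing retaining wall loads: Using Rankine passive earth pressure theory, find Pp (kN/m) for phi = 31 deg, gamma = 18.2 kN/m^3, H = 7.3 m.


Result: 1514.97 kN/m

Derivation:
Compute passive earth pressure coefficient:
Kp = tan^2(45 + phi/2) = tan^2(60.5) = 3.124035
Compute passive force:
Pp = 0.5 * Kp * gamma * H^2
Pp = 0.5 * 3.124035 * 18.2 * 7.3^2
Pp = 1514.97 kN/m


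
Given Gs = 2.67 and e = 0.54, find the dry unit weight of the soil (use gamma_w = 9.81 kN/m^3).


Using gamma_d = Gs * gamma_w / (1 + e)
gamma_d = 2.67 * 9.81 / (1 + 0.54)
gamma_d = 2.67 * 9.81 / 1.54
gamma_d = 17.008 kN/m^3


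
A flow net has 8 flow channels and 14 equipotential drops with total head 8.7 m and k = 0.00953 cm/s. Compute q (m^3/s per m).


Convert k to m/s for unit consistency with H:
k = 0.00953 cm/s = 0.00953 / 100 m/s = 9.53e-05 m/s
Using q = k * H * Nf / Nd
Nf / Nd = 8 / 14 = 0.5714
q = 9.53e-05 * 8.7 * 0.5714
q = 0.0004738 m^3/s per m


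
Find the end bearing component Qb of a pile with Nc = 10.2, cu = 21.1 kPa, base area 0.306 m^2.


Using Qb = Nc * cu * Ab
Qb = 10.2 * 21.1 * 0.306
Qb = 65.86 kN


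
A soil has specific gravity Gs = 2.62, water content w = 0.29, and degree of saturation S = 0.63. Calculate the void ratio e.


Result: 1.206

Derivation:
Using the relation e = Gs * w / S
e = 2.62 * 0.29 / 0.63
e = 1.206


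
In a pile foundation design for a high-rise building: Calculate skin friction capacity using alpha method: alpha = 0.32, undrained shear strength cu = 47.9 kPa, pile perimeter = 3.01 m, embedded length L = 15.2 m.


Using Qs = alpha * cu * perimeter * L
Qs = 0.32 * 47.9 * 3.01 * 15.2
Qs = 701.29 kN


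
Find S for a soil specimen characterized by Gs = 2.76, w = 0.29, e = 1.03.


Result: 0.7771

Derivation:
Using S = Gs * w / e
S = 2.76 * 0.29 / 1.03
S = 0.7771


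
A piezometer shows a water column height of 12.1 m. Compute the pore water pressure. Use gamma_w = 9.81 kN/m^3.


Result: 118.7 kPa

Derivation:
Using u = gamma_w * h_w
u = 9.81 * 12.1
u = 118.7 kPa


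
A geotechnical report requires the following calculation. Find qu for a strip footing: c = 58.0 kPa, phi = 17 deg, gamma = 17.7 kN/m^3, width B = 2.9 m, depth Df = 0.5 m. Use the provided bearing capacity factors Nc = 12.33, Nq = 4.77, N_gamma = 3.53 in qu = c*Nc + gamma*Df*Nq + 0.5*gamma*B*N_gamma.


Compute qu = c*Nc + gamma*Df*Nq + 0.5*gamma*B*N_gamma
Term 1: 58.0 * 12.33 = 715.14
Term 2: 17.7 * 0.5 * 4.77 = 42.2145
Term 3: 0.5 * 17.7 * 2.9 * 3.53 = 90.59745
qu = 715.14 + 42.2145 + 90.59745
qu = 847.95 kPa


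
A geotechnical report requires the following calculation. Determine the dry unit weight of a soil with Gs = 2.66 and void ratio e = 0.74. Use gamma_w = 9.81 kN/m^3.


Result: 14.997 kN/m^3

Derivation:
Using gamma_d = Gs * gamma_w / (1 + e)
gamma_d = 2.66 * 9.81 / (1 + 0.74)
gamma_d = 2.66 * 9.81 / 1.74
gamma_d = 14.997 kN/m^3


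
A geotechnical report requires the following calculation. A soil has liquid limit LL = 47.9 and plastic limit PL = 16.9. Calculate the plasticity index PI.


Result: 31.0

Derivation:
Using PI = LL - PL
PI = 47.9 - 16.9
PI = 31.0


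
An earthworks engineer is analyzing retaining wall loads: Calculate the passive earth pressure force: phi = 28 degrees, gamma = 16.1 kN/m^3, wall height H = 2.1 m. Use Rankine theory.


Compute passive earth pressure coefficient:
Kp = tan^2(45 + phi/2) = tan^2(59.0) = 2.769826
Compute passive force:
Pp = 0.5 * Kp * gamma * H^2
Pp = 0.5 * 2.769826 * 16.1 * 2.1^2
Pp = 98.33 kN/m


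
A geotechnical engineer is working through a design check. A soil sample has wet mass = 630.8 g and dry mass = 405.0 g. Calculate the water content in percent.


Result: 55.75 %

Derivation:
Using w = (m_wet - m_dry) / m_dry * 100
m_wet - m_dry = 630.8 - 405.0 = 225.8 g
w = 225.8 / 405.0 * 100
w = 55.75 %


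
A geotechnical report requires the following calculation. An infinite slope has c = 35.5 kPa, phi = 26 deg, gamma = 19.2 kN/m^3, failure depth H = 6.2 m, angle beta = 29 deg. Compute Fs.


Using Fs = c / (gamma*H*sin(beta)*cos(beta)) + tan(phi)/tan(beta)
Cohesion contribution = 35.5 / (19.2*6.2*sin(29)*cos(29))
Cohesion contribution = 0.703307
Friction contribution = tan(26)/tan(29) = 0.879893
Fs = 0.703307 + 0.879893
Fs = 1.583


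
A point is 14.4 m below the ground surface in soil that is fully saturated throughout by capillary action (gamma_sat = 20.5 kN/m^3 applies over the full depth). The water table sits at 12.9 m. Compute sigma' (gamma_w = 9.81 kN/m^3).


Result: 280.49 kPa

Derivation:
Total stress = gamma_sat * depth
sigma = 20.5 * 14.4 = 295.2 kPa
Pore water pressure u = gamma_w * (depth - d_wt)
u = 9.81 * (14.4 - 12.9) = 14.715 kPa
Effective stress = sigma - u
sigma' = 295.2 - 14.715 = 280.49 kPa
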